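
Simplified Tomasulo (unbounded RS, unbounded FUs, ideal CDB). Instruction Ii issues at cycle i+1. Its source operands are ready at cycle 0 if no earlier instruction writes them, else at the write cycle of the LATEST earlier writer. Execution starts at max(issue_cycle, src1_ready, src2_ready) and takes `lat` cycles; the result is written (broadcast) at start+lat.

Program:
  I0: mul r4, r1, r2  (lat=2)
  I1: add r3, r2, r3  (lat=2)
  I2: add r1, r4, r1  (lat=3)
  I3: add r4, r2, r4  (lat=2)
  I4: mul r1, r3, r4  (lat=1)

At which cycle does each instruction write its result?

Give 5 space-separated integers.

I0 mul r4: issue@1 deps=(None,None) exec_start@1 write@3
I1 add r3: issue@2 deps=(None,None) exec_start@2 write@4
I2 add r1: issue@3 deps=(0,None) exec_start@3 write@6
I3 add r4: issue@4 deps=(None,0) exec_start@4 write@6
I4 mul r1: issue@5 deps=(1,3) exec_start@6 write@7

Answer: 3 4 6 6 7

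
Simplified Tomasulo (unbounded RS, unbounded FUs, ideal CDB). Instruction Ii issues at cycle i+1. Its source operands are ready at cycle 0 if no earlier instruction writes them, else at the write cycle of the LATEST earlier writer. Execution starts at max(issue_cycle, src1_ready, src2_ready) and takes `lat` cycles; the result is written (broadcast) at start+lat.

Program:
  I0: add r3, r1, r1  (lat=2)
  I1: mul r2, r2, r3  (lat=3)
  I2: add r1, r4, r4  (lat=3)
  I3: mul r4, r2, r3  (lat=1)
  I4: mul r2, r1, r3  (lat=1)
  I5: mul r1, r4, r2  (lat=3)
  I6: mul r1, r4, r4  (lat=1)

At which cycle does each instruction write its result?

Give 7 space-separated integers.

I0 add r3: issue@1 deps=(None,None) exec_start@1 write@3
I1 mul r2: issue@2 deps=(None,0) exec_start@3 write@6
I2 add r1: issue@3 deps=(None,None) exec_start@3 write@6
I3 mul r4: issue@4 deps=(1,0) exec_start@6 write@7
I4 mul r2: issue@5 deps=(2,0) exec_start@6 write@7
I5 mul r1: issue@6 deps=(3,4) exec_start@7 write@10
I6 mul r1: issue@7 deps=(3,3) exec_start@7 write@8

Answer: 3 6 6 7 7 10 8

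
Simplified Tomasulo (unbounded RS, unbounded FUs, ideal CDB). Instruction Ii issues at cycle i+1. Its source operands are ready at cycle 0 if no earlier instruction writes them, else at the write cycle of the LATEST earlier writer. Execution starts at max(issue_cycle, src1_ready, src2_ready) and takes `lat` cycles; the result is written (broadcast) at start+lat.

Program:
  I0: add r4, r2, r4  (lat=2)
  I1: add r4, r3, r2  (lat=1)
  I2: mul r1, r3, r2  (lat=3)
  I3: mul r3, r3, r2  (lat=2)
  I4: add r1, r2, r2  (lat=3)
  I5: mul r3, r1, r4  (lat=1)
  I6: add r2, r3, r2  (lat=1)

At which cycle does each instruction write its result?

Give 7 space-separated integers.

I0 add r4: issue@1 deps=(None,None) exec_start@1 write@3
I1 add r4: issue@2 deps=(None,None) exec_start@2 write@3
I2 mul r1: issue@3 deps=(None,None) exec_start@3 write@6
I3 mul r3: issue@4 deps=(None,None) exec_start@4 write@6
I4 add r1: issue@5 deps=(None,None) exec_start@5 write@8
I5 mul r3: issue@6 deps=(4,1) exec_start@8 write@9
I6 add r2: issue@7 deps=(5,None) exec_start@9 write@10

Answer: 3 3 6 6 8 9 10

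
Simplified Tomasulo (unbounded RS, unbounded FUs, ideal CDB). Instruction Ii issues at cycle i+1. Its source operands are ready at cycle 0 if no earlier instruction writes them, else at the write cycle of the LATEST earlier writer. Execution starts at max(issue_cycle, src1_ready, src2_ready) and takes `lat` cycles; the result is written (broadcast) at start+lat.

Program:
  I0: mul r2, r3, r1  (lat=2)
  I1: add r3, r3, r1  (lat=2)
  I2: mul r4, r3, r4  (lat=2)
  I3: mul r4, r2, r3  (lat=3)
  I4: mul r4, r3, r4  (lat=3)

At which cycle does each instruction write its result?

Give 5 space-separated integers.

I0 mul r2: issue@1 deps=(None,None) exec_start@1 write@3
I1 add r3: issue@2 deps=(None,None) exec_start@2 write@4
I2 mul r4: issue@3 deps=(1,None) exec_start@4 write@6
I3 mul r4: issue@4 deps=(0,1) exec_start@4 write@7
I4 mul r4: issue@5 deps=(1,3) exec_start@7 write@10

Answer: 3 4 6 7 10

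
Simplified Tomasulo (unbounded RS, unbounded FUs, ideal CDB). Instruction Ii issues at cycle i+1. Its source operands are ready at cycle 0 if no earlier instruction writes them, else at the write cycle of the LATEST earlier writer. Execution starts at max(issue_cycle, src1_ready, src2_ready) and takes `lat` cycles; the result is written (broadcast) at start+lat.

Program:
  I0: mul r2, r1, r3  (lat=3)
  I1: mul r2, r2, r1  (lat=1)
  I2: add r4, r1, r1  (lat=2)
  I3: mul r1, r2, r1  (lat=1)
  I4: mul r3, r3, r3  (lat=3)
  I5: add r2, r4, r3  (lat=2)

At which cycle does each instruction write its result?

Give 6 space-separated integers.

Answer: 4 5 5 6 8 10

Derivation:
I0 mul r2: issue@1 deps=(None,None) exec_start@1 write@4
I1 mul r2: issue@2 deps=(0,None) exec_start@4 write@5
I2 add r4: issue@3 deps=(None,None) exec_start@3 write@5
I3 mul r1: issue@4 deps=(1,None) exec_start@5 write@6
I4 mul r3: issue@5 deps=(None,None) exec_start@5 write@8
I5 add r2: issue@6 deps=(2,4) exec_start@8 write@10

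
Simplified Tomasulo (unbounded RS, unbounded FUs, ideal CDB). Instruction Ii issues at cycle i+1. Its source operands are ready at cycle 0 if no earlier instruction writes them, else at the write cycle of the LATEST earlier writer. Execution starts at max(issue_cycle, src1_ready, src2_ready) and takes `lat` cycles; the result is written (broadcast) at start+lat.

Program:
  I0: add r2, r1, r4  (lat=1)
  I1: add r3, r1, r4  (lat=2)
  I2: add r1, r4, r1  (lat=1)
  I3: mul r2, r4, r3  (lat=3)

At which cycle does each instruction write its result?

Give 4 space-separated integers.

I0 add r2: issue@1 deps=(None,None) exec_start@1 write@2
I1 add r3: issue@2 deps=(None,None) exec_start@2 write@4
I2 add r1: issue@3 deps=(None,None) exec_start@3 write@4
I3 mul r2: issue@4 deps=(None,1) exec_start@4 write@7

Answer: 2 4 4 7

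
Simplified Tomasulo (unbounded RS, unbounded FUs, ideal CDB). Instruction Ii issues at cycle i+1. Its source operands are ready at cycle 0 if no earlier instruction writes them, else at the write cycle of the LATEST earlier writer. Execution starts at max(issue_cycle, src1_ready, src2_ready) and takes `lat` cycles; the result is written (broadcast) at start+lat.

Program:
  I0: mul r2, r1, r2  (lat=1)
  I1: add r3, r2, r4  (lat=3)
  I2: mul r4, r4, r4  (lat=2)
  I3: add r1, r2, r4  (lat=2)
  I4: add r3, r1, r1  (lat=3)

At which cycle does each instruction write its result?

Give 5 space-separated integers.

Answer: 2 5 5 7 10

Derivation:
I0 mul r2: issue@1 deps=(None,None) exec_start@1 write@2
I1 add r3: issue@2 deps=(0,None) exec_start@2 write@5
I2 mul r4: issue@3 deps=(None,None) exec_start@3 write@5
I3 add r1: issue@4 deps=(0,2) exec_start@5 write@7
I4 add r3: issue@5 deps=(3,3) exec_start@7 write@10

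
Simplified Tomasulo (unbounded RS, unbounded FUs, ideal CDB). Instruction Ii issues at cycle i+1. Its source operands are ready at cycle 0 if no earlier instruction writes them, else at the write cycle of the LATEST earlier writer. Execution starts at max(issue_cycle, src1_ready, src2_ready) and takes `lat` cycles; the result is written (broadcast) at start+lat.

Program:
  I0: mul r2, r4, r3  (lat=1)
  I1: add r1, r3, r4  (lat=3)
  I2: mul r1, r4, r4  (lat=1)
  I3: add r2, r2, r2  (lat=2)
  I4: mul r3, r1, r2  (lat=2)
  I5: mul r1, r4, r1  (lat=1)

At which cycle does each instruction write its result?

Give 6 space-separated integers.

Answer: 2 5 4 6 8 7

Derivation:
I0 mul r2: issue@1 deps=(None,None) exec_start@1 write@2
I1 add r1: issue@2 deps=(None,None) exec_start@2 write@5
I2 mul r1: issue@3 deps=(None,None) exec_start@3 write@4
I3 add r2: issue@4 deps=(0,0) exec_start@4 write@6
I4 mul r3: issue@5 deps=(2,3) exec_start@6 write@8
I5 mul r1: issue@6 deps=(None,2) exec_start@6 write@7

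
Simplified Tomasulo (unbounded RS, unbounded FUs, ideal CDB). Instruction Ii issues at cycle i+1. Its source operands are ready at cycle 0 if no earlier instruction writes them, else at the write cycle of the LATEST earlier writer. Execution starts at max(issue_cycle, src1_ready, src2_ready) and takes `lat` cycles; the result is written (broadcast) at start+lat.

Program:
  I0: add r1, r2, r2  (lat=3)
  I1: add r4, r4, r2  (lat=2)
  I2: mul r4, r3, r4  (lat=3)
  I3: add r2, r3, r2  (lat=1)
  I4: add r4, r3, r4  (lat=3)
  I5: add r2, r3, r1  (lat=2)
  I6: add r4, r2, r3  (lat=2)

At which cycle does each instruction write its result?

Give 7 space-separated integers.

I0 add r1: issue@1 deps=(None,None) exec_start@1 write@4
I1 add r4: issue@2 deps=(None,None) exec_start@2 write@4
I2 mul r4: issue@3 deps=(None,1) exec_start@4 write@7
I3 add r2: issue@4 deps=(None,None) exec_start@4 write@5
I4 add r4: issue@5 deps=(None,2) exec_start@7 write@10
I5 add r2: issue@6 deps=(None,0) exec_start@6 write@8
I6 add r4: issue@7 deps=(5,None) exec_start@8 write@10

Answer: 4 4 7 5 10 8 10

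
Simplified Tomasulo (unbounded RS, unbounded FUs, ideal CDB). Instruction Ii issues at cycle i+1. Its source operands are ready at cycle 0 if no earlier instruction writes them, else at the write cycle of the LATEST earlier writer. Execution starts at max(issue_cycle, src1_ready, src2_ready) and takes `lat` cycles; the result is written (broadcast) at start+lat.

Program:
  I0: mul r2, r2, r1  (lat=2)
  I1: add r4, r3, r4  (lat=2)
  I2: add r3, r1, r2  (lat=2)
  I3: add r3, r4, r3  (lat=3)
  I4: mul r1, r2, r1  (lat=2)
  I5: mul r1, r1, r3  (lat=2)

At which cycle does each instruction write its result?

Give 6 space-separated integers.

Answer: 3 4 5 8 7 10

Derivation:
I0 mul r2: issue@1 deps=(None,None) exec_start@1 write@3
I1 add r4: issue@2 deps=(None,None) exec_start@2 write@4
I2 add r3: issue@3 deps=(None,0) exec_start@3 write@5
I3 add r3: issue@4 deps=(1,2) exec_start@5 write@8
I4 mul r1: issue@5 deps=(0,None) exec_start@5 write@7
I5 mul r1: issue@6 deps=(4,3) exec_start@8 write@10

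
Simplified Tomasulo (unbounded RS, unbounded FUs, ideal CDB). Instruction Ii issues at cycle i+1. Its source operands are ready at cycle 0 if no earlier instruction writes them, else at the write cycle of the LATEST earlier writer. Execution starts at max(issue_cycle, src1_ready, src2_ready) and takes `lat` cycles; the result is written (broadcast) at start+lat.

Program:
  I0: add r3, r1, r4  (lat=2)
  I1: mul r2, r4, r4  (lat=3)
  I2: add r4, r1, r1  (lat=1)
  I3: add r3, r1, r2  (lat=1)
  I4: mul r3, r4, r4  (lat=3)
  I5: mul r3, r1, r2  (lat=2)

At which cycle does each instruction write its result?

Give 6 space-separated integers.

Answer: 3 5 4 6 8 8

Derivation:
I0 add r3: issue@1 deps=(None,None) exec_start@1 write@3
I1 mul r2: issue@2 deps=(None,None) exec_start@2 write@5
I2 add r4: issue@3 deps=(None,None) exec_start@3 write@4
I3 add r3: issue@4 deps=(None,1) exec_start@5 write@6
I4 mul r3: issue@5 deps=(2,2) exec_start@5 write@8
I5 mul r3: issue@6 deps=(None,1) exec_start@6 write@8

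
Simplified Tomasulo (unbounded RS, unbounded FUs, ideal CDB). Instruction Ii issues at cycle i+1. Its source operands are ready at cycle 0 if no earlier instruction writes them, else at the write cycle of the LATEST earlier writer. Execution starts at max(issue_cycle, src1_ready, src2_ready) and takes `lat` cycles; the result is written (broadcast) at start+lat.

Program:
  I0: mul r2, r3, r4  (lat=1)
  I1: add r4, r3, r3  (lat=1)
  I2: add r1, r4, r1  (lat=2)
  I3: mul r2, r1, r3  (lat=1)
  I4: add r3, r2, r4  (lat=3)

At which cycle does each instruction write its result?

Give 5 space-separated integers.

Answer: 2 3 5 6 9

Derivation:
I0 mul r2: issue@1 deps=(None,None) exec_start@1 write@2
I1 add r4: issue@2 deps=(None,None) exec_start@2 write@3
I2 add r1: issue@3 deps=(1,None) exec_start@3 write@5
I3 mul r2: issue@4 deps=(2,None) exec_start@5 write@6
I4 add r3: issue@5 deps=(3,1) exec_start@6 write@9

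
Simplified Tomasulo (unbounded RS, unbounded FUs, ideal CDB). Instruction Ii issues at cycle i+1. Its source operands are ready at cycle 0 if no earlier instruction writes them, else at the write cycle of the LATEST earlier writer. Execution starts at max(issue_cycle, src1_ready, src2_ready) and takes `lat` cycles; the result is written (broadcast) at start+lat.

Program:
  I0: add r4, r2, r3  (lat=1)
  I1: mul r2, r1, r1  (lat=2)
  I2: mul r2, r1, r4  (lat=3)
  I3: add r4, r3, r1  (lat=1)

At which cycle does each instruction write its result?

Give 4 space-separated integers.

Answer: 2 4 6 5

Derivation:
I0 add r4: issue@1 deps=(None,None) exec_start@1 write@2
I1 mul r2: issue@2 deps=(None,None) exec_start@2 write@4
I2 mul r2: issue@3 deps=(None,0) exec_start@3 write@6
I3 add r4: issue@4 deps=(None,None) exec_start@4 write@5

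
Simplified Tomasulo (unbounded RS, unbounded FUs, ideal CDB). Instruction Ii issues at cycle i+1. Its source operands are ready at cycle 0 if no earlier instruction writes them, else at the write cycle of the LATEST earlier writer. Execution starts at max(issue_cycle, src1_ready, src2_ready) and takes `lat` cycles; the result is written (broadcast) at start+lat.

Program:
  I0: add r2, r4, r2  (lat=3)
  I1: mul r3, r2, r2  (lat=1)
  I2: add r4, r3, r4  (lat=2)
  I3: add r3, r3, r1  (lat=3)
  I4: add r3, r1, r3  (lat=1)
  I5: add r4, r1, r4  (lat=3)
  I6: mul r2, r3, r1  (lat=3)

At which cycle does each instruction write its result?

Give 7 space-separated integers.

Answer: 4 5 7 8 9 10 12

Derivation:
I0 add r2: issue@1 deps=(None,None) exec_start@1 write@4
I1 mul r3: issue@2 deps=(0,0) exec_start@4 write@5
I2 add r4: issue@3 deps=(1,None) exec_start@5 write@7
I3 add r3: issue@4 deps=(1,None) exec_start@5 write@8
I4 add r3: issue@5 deps=(None,3) exec_start@8 write@9
I5 add r4: issue@6 deps=(None,2) exec_start@7 write@10
I6 mul r2: issue@7 deps=(4,None) exec_start@9 write@12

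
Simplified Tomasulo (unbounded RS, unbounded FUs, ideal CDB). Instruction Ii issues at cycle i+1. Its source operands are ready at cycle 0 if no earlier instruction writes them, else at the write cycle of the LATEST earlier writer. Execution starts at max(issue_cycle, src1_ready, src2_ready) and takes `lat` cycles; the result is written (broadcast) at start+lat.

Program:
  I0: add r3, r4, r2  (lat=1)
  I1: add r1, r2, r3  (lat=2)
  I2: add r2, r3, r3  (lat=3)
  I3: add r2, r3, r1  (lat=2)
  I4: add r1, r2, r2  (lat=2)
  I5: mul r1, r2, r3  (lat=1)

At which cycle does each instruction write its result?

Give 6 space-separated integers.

I0 add r3: issue@1 deps=(None,None) exec_start@1 write@2
I1 add r1: issue@2 deps=(None,0) exec_start@2 write@4
I2 add r2: issue@3 deps=(0,0) exec_start@3 write@6
I3 add r2: issue@4 deps=(0,1) exec_start@4 write@6
I4 add r1: issue@5 deps=(3,3) exec_start@6 write@8
I5 mul r1: issue@6 deps=(3,0) exec_start@6 write@7

Answer: 2 4 6 6 8 7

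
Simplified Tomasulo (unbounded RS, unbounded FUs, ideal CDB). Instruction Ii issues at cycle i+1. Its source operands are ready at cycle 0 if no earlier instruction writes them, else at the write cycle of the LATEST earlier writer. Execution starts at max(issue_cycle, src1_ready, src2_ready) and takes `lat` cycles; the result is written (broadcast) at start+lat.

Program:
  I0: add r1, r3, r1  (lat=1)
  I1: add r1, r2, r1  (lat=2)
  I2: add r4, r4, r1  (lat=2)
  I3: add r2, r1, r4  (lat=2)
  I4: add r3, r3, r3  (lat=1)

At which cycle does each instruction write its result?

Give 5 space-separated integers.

Answer: 2 4 6 8 6

Derivation:
I0 add r1: issue@1 deps=(None,None) exec_start@1 write@2
I1 add r1: issue@2 deps=(None,0) exec_start@2 write@4
I2 add r4: issue@3 deps=(None,1) exec_start@4 write@6
I3 add r2: issue@4 deps=(1,2) exec_start@6 write@8
I4 add r3: issue@5 deps=(None,None) exec_start@5 write@6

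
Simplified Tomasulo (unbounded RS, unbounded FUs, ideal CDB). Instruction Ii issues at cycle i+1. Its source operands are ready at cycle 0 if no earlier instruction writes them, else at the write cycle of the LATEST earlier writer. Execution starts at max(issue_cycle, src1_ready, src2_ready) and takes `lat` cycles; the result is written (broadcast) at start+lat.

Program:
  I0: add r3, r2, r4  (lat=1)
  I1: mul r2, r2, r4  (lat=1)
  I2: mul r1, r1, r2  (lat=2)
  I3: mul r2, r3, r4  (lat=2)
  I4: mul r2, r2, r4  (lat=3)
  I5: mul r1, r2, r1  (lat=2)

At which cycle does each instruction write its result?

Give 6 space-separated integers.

I0 add r3: issue@1 deps=(None,None) exec_start@1 write@2
I1 mul r2: issue@2 deps=(None,None) exec_start@2 write@3
I2 mul r1: issue@3 deps=(None,1) exec_start@3 write@5
I3 mul r2: issue@4 deps=(0,None) exec_start@4 write@6
I4 mul r2: issue@5 deps=(3,None) exec_start@6 write@9
I5 mul r1: issue@6 deps=(4,2) exec_start@9 write@11

Answer: 2 3 5 6 9 11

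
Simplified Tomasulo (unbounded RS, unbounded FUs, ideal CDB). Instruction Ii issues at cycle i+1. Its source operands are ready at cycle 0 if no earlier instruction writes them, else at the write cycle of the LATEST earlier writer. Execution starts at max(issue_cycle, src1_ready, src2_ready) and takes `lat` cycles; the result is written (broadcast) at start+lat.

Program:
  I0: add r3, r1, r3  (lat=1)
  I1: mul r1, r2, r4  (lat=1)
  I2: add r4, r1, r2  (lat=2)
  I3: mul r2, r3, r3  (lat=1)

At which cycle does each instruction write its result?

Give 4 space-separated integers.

I0 add r3: issue@1 deps=(None,None) exec_start@1 write@2
I1 mul r1: issue@2 deps=(None,None) exec_start@2 write@3
I2 add r4: issue@3 deps=(1,None) exec_start@3 write@5
I3 mul r2: issue@4 deps=(0,0) exec_start@4 write@5

Answer: 2 3 5 5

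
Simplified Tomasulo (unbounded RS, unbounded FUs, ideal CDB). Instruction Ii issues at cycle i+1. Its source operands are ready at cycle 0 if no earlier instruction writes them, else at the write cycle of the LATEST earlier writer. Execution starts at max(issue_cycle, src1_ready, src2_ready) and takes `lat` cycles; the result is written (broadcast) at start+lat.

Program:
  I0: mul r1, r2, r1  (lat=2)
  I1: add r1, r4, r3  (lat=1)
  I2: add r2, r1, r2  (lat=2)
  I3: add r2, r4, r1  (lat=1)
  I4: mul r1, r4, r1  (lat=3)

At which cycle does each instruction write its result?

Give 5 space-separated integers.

I0 mul r1: issue@1 deps=(None,None) exec_start@1 write@3
I1 add r1: issue@2 deps=(None,None) exec_start@2 write@3
I2 add r2: issue@3 deps=(1,None) exec_start@3 write@5
I3 add r2: issue@4 deps=(None,1) exec_start@4 write@5
I4 mul r1: issue@5 deps=(None,1) exec_start@5 write@8

Answer: 3 3 5 5 8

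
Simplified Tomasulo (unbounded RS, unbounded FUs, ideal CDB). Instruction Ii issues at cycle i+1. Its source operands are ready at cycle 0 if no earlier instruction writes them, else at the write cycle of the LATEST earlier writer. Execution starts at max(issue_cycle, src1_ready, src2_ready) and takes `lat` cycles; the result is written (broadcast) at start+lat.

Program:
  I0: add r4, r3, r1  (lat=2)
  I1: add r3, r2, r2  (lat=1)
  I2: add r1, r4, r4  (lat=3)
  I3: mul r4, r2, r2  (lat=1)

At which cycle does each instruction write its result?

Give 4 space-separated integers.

I0 add r4: issue@1 deps=(None,None) exec_start@1 write@3
I1 add r3: issue@2 deps=(None,None) exec_start@2 write@3
I2 add r1: issue@3 deps=(0,0) exec_start@3 write@6
I3 mul r4: issue@4 deps=(None,None) exec_start@4 write@5

Answer: 3 3 6 5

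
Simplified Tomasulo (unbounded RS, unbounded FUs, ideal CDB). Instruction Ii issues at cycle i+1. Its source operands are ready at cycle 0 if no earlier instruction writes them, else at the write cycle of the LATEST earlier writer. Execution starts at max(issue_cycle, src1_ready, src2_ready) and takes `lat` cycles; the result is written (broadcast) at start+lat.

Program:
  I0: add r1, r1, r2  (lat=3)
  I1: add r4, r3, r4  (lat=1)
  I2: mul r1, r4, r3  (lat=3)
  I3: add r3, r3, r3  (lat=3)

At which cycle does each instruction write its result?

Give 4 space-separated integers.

I0 add r1: issue@1 deps=(None,None) exec_start@1 write@4
I1 add r4: issue@2 deps=(None,None) exec_start@2 write@3
I2 mul r1: issue@3 deps=(1,None) exec_start@3 write@6
I3 add r3: issue@4 deps=(None,None) exec_start@4 write@7

Answer: 4 3 6 7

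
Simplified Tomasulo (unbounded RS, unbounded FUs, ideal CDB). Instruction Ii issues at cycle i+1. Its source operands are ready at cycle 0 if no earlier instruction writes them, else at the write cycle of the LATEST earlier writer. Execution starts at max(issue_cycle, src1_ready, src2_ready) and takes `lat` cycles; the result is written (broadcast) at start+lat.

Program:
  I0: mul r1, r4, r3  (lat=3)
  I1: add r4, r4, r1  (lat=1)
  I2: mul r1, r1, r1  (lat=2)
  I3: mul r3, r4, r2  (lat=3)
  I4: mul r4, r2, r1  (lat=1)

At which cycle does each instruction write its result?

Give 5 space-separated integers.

I0 mul r1: issue@1 deps=(None,None) exec_start@1 write@4
I1 add r4: issue@2 deps=(None,0) exec_start@4 write@5
I2 mul r1: issue@3 deps=(0,0) exec_start@4 write@6
I3 mul r3: issue@4 deps=(1,None) exec_start@5 write@8
I4 mul r4: issue@5 deps=(None,2) exec_start@6 write@7

Answer: 4 5 6 8 7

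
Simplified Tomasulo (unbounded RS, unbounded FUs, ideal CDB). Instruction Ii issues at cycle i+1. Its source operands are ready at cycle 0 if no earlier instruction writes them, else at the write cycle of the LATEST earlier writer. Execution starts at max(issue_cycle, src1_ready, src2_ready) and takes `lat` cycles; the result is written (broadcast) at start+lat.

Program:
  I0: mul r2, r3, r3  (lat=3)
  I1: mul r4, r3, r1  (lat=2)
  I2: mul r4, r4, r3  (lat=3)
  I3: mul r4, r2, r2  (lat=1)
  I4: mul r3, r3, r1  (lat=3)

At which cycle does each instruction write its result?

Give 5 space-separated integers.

I0 mul r2: issue@1 deps=(None,None) exec_start@1 write@4
I1 mul r4: issue@2 deps=(None,None) exec_start@2 write@4
I2 mul r4: issue@3 deps=(1,None) exec_start@4 write@7
I3 mul r4: issue@4 deps=(0,0) exec_start@4 write@5
I4 mul r3: issue@5 deps=(None,None) exec_start@5 write@8

Answer: 4 4 7 5 8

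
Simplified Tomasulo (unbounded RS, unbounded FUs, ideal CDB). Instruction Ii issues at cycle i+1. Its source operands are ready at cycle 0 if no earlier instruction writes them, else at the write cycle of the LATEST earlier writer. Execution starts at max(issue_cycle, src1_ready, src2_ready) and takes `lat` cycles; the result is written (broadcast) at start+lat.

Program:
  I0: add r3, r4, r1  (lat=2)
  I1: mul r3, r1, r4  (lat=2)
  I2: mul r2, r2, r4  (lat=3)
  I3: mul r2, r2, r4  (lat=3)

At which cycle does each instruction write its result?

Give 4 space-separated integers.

Answer: 3 4 6 9

Derivation:
I0 add r3: issue@1 deps=(None,None) exec_start@1 write@3
I1 mul r3: issue@2 deps=(None,None) exec_start@2 write@4
I2 mul r2: issue@3 deps=(None,None) exec_start@3 write@6
I3 mul r2: issue@4 deps=(2,None) exec_start@6 write@9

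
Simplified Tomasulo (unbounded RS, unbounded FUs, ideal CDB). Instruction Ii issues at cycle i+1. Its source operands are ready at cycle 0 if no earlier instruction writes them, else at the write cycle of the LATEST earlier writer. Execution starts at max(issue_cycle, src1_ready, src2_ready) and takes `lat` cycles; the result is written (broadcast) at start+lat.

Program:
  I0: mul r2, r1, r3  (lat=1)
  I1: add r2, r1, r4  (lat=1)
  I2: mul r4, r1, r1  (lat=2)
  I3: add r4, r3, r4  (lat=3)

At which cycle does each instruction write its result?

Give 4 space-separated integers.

I0 mul r2: issue@1 deps=(None,None) exec_start@1 write@2
I1 add r2: issue@2 deps=(None,None) exec_start@2 write@3
I2 mul r4: issue@3 deps=(None,None) exec_start@3 write@5
I3 add r4: issue@4 deps=(None,2) exec_start@5 write@8

Answer: 2 3 5 8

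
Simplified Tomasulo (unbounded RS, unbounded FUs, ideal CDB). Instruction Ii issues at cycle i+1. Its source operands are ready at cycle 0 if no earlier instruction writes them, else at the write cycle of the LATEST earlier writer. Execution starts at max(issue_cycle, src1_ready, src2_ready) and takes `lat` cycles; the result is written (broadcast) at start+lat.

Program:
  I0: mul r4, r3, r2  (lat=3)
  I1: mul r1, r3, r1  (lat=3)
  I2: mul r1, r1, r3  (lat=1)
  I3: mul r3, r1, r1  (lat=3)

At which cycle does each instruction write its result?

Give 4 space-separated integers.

I0 mul r4: issue@1 deps=(None,None) exec_start@1 write@4
I1 mul r1: issue@2 deps=(None,None) exec_start@2 write@5
I2 mul r1: issue@3 deps=(1,None) exec_start@5 write@6
I3 mul r3: issue@4 deps=(2,2) exec_start@6 write@9

Answer: 4 5 6 9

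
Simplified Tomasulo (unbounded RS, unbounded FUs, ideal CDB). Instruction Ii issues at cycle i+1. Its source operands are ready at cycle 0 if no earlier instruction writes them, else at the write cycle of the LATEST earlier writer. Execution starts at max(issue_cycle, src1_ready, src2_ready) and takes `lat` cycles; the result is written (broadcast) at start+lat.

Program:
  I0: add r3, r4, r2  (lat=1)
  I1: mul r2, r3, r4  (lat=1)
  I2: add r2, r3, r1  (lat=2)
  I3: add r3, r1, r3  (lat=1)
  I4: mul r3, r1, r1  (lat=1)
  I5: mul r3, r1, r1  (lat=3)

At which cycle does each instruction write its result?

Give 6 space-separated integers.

Answer: 2 3 5 5 6 9

Derivation:
I0 add r3: issue@1 deps=(None,None) exec_start@1 write@2
I1 mul r2: issue@2 deps=(0,None) exec_start@2 write@3
I2 add r2: issue@3 deps=(0,None) exec_start@3 write@5
I3 add r3: issue@4 deps=(None,0) exec_start@4 write@5
I4 mul r3: issue@5 deps=(None,None) exec_start@5 write@6
I5 mul r3: issue@6 deps=(None,None) exec_start@6 write@9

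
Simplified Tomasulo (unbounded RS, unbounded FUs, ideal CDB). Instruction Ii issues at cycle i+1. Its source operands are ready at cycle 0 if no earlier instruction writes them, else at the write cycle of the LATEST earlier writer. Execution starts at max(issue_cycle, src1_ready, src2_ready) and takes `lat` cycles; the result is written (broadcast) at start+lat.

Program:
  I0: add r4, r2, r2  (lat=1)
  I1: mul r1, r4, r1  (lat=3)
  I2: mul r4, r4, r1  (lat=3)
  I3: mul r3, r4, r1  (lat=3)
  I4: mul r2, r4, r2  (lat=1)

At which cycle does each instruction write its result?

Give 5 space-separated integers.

Answer: 2 5 8 11 9

Derivation:
I0 add r4: issue@1 deps=(None,None) exec_start@1 write@2
I1 mul r1: issue@2 deps=(0,None) exec_start@2 write@5
I2 mul r4: issue@3 deps=(0,1) exec_start@5 write@8
I3 mul r3: issue@4 deps=(2,1) exec_start@8 write@11
I4 mul r2: issue@5 deps=(2,None) exec_start@8 write@9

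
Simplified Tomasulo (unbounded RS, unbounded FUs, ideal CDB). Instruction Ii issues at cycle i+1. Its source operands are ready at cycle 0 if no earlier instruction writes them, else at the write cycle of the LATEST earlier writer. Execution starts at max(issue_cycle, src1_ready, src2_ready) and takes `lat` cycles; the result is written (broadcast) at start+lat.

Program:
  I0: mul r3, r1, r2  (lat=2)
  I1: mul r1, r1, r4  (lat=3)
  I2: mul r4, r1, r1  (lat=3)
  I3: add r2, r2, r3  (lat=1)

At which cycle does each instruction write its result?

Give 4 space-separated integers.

I0 mul r3: issue@1 deps=(None,None) exec_start@1 write@3
I1 mul r1: issue@2 deps=(None,None) exec_start@2 write@5
I2 mul r4: issue@3 deps=(1,1) exec_start@5 write@8
I3 add r2: issue@4 deps=(None,0) exec_start@4 write@5

Answer: 3 5 8 5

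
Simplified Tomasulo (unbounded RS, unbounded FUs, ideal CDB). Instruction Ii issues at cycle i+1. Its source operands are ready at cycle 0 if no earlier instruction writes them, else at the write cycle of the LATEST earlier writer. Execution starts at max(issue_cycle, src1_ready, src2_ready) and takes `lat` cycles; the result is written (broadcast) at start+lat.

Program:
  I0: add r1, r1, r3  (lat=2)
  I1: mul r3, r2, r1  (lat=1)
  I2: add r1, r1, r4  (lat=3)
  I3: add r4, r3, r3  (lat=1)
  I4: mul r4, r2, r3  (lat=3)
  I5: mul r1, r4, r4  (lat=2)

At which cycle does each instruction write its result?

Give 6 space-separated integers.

Answer: 3 4 6 5 8 10

Derivation:
I0 add r1: issue@1 deps=(None,None) exec_start@1 write@3
I1 mul r3: issue@2 deps=(None,0) exec_start@3 write@4
I2 add r1: issue@3 deps=(0,None) exec_start@3 write@6
I3 add r4: issue@4 deps=(1,1) exec_start@4 write@5
I4 mul r4: issue@5 deps=(None,1) exec_start@5 write@8
I5 mul r1: issue@6 deps=(4,4) exec_start@8 write@10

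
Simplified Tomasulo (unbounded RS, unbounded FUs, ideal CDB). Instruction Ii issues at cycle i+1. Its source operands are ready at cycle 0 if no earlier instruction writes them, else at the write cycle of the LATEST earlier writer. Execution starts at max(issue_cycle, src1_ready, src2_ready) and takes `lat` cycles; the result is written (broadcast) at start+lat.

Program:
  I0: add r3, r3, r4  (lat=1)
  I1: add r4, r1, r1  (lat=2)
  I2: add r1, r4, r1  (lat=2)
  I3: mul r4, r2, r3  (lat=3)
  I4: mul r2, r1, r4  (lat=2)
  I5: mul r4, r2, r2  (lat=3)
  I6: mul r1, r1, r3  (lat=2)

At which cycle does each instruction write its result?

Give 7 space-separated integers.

I0 add r3: issue@1 deps=(None,None) exec_start@1 write@2
I1 add r4: issue@2 deps=(None,None) exec_start@2 write@4
I2 add r1: issue@3 deps=(1,None) exec_start@4 write@6
I3 mul r4: issue@4 deps=(None,0) exec_start@4 write@7
I4 mul r2: issue@5 deps=(2,3) exec_start@7 write@9
I5 mul r4: issue@6 deps=(4,4) exec_start@9 write@12
I6 mul r1: issue@7 deps=(2,0) exec_start@7 write@9

Answer: 2 4 6 7 9 12 9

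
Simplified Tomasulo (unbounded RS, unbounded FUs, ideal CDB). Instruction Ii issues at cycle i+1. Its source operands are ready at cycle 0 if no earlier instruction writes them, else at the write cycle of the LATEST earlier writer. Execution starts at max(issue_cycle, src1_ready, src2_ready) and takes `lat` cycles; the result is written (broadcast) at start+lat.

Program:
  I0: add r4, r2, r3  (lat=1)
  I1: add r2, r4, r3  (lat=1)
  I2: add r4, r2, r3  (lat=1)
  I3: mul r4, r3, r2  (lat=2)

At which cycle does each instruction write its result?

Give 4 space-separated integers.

I0 add r4: issue@1 deps=(None,None) exec_start@1 write@2
I1 add r2: issue@2 deps=(0,None) exec_start@2 write@3
I2 add r4: issue@3 deps=(1,None) exec_start@3 write@4
I3 mul r4: issue@4 deps=(None,1) exec_start@4 write@6

Answer: 2 3 4 6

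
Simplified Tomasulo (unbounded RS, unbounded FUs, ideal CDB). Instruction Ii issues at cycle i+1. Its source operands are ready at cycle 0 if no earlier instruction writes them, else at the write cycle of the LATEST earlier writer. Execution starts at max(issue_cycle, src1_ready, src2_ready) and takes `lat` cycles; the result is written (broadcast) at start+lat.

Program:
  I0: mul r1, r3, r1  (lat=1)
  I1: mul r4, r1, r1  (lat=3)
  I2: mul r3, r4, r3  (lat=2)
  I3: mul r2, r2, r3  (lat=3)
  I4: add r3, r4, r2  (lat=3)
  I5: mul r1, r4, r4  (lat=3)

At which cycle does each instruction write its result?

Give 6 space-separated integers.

I0 mul r1: issue@1 deps=(None,None) exec_start@1 write@2
I1 mul r4: issue@2 deps=(0,0) exec_start@2 write@5
I2 mul r3: issue@3 deps=(1,None) exec_start@5 write@7
I3 mul r2: issue@4 deps=(None,2) exec_start@7 write@10
I4 add r3: issue@5 deps=(1,3) exec_start@10 write@13
I5 mul r1: issue@6 deps=(1,1) exec_start@6 write@9

Answer: 2 5 7 10 13 9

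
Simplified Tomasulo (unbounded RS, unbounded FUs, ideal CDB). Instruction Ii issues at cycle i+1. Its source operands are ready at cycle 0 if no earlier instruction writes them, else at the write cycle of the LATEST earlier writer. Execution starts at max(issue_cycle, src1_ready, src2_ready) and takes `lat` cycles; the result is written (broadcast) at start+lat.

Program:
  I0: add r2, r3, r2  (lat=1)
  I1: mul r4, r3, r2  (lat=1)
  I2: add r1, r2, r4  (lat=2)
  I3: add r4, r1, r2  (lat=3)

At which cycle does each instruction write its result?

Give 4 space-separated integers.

Answer: 2 3 5 8

Derivation:
I0 add r2: issue@1 deps=(None,None) exec_start@1 write@2
I1 mul r4: issue@2 deps=(None,0) exec_start@2 write@3
I2 add r1: issue@3 deps=(0,1) exec_start@3 write@5
I3 add r4: issue@4 deps=(2,0) exec_start@5 write@8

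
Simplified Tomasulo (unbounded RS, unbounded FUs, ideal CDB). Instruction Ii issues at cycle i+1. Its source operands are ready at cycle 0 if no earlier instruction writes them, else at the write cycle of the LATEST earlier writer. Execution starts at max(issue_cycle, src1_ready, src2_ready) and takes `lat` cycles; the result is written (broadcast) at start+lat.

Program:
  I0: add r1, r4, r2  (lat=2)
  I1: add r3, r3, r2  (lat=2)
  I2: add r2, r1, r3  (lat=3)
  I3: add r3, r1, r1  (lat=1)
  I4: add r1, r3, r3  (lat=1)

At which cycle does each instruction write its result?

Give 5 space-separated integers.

I0 add r1: issue@1 deps=(None,None) exec_start@1 write@3
I1 add r3: issue@2 deps=(None,None) exec_start@2 write@4
I2 add r2: issue@3 deps=(0,1) exec_start@4 write@7
I3 add r3: issue@4 deps=(0,0) exec_start@4 write@5
I4 add r1: issue@5 deps=(3,3) exec_start@5 write@6

Answer: 3 4 7 5 6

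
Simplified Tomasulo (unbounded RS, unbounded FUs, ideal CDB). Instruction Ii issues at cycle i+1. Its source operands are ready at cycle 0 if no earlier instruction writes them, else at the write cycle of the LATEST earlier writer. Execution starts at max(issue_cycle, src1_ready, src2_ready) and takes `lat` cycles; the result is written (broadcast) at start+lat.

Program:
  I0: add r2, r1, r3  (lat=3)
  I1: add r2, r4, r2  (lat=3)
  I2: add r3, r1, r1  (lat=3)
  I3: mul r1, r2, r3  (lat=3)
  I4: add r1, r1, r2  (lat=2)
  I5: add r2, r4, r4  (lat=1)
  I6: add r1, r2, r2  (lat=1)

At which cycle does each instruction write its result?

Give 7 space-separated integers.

I0 add r2: issue@1 deps=(None,None) exec_start@1 write@4
I1 add r2: issue@2 deps=(None,0) exec_start@4 write@7
I2 add r3: issue@3 deps=(None,None) exec_start@3 write@6
I3 mul r1: issue@4 deps=(1,2) exec_start@7 write@10
I4 add r1: issue@5 deps=(3,1) exec_start@10 write@12
I5 add r2: issue@6 deps=(None,None) exec_start@6 write@7
I6 add r1: issue@7 deps=(5,5) exec_start@7 write@8

Answer: 4 7 6 10 12 7 8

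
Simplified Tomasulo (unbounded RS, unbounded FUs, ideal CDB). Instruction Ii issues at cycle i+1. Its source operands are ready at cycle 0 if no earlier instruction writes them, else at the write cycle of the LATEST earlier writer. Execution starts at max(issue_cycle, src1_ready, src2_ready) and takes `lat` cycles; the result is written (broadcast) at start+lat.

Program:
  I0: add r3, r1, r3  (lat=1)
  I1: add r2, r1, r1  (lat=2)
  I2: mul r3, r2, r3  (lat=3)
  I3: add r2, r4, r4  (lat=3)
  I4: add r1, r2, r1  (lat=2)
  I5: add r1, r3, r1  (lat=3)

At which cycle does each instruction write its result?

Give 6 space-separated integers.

Answer: 2 4 7 7 9 12

Derivation:
I0 add r3: issue@1 deps=(None,None) exec_start@1 write@2
I1 add r2: issue@2 deps=(None,None) exec_start@2 write@4
I2 mul r3: issue@3 deps=(1,0) exec_start@4 write@7
I3 add r2: issue@4 deps=(None,None) exec_start@4 write@7
I4 add r1: issue@5 deps=(3,None) exec_start@7 write@9
I5 add r1: issue@6 deps=(2,4) exec_start@9 write@12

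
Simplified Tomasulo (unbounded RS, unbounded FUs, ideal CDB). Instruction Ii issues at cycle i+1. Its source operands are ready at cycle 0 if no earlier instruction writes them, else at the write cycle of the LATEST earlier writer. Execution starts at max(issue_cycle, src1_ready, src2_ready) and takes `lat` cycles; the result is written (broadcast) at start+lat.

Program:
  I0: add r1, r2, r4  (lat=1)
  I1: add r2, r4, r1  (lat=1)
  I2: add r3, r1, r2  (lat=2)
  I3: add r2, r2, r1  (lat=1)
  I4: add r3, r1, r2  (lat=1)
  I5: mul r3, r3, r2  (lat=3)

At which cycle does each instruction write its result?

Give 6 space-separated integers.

I0 add r1: issue@1 deps=(None,None) exec_start@1 write@2
I1 add r2: issue@2 deps=(None,0) exec_start@2 write@3
I2 add r3: issue@3 deps=(0,1) exec_start@3 write@5
I3 add r2: issue@4 deps=(1,0) exec_start@4 write@5
I4 add r3: issue@5 deps=(0,3) exec_start@5 write@6
I5 mul r3: issue@6 deps=(4,3) exec_start@6 write@9

Answer: 2 3 5 5 6 9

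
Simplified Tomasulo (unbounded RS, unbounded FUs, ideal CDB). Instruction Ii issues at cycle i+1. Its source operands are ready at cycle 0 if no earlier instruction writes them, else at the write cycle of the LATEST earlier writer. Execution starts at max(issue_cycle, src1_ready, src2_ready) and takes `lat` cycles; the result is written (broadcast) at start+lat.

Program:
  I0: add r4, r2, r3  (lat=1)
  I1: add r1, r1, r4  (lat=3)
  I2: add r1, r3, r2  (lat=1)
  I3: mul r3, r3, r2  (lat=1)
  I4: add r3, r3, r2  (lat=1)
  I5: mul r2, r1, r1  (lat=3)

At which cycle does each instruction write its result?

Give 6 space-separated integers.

I0 add r4: issue@1 deps=(None,None) exec_start@1 write@2
I1 add r1: issue@2 deps=(None,0) exec_start@2 write@5
I2 add r1: issue@3 deps=(None,None) exec_start@3 write@4
I3 mul r3: issue@4 deps=(None,None) exec_start@4 write@5
I4 add r3: issue@5 deps=(3,None) exec_start@5 write@6
I5 mul r2: issue@6 deps=(2,2) exec_start@6 write@9

Answer: 2 5 4 5 6 9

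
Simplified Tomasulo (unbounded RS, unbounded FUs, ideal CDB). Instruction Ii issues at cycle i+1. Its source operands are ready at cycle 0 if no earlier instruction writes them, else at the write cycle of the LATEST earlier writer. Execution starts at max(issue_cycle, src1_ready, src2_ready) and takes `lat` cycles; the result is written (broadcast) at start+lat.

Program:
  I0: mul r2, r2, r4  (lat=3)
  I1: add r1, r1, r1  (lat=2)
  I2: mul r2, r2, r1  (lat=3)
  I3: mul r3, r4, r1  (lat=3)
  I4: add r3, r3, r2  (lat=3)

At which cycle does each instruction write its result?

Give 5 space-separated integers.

I0 mul r2: issue@1 deps=(None,None) exec_start@1 write@4
I1 add r1: issue@2 deps=(None,None) exec_start@2 write@4
I2 mul r2: issue@3 deps=(0,1) exec_start@4 write@7
I3 mul r3: issue@4 deps=(None,1) exec_start@4 write@7
I4 add r3: issue@5 deps=(3,2) exec_start@7 write@10

Answer: 4 4 7 7 10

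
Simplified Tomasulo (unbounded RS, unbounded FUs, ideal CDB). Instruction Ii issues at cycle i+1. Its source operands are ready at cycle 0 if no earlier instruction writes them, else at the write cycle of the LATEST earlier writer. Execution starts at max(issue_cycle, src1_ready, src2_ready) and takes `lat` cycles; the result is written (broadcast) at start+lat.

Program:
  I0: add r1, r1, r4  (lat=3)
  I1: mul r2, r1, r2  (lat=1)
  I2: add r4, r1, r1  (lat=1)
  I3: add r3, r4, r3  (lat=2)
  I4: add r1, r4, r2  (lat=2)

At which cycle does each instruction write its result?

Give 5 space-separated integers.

I0 add r1: issue@1 deps=(None,None) exec_start@1 write@4
I1 mul r2: issue@2 deps=(0,None) exec_start@4 write@5
I2 add r4: issue@3 deps=(0,0) exec_start@4 write@5
I3 add r3: issue@4 deps=(2,None) exec_start@5 write@7
I4 add r1: issue@5 deps=(2,1) exec_start@5 write@7

Answer: 4 5 5 7 7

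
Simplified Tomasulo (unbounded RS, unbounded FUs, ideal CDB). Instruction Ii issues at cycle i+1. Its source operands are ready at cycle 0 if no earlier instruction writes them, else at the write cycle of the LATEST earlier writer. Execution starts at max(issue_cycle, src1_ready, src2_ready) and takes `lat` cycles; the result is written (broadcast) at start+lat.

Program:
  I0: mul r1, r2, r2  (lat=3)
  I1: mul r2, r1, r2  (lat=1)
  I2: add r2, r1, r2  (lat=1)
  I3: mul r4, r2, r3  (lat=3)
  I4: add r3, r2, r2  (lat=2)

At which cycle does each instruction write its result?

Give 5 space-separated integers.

I0 mul r1: issue@1 deps=(None,None) exec_start@1 write@4
I1 mul r2: issue@2 deps=(0,None) exec_start@4 write@5
I2 add r2: issue@3 deps=(0,1) exec_start@5 write@6
I3 mul r4: issue@4 deps=(2,None) exec_start@6 write@9
I4 add r3: issue@5 deps=(2,2) exec_start@6 write@8

Answer: 4 5 6 9 8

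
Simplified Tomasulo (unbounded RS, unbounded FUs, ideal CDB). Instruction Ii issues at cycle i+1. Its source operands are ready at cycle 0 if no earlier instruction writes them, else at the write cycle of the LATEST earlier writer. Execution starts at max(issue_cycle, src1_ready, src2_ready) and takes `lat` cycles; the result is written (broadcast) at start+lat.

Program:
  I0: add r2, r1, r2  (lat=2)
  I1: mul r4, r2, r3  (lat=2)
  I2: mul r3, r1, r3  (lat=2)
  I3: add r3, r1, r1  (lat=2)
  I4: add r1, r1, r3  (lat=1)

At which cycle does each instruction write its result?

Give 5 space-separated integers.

Answer: 3 5 5 6 7

Derivation:
I0 add r2: issue@1 deps=(None,None) exec_start@1 write@3
I1 mul r4: issue@2 deps=(0,None) exec_start@3 write@5
I2 mul r3: issue@3 deps=(None,None) exec_start@3 write@5
I3 add r3: issue@4 deps=(None,None) exec_start@4 write@6
I4 add r1: issue@5 deps=(None,3) exec_start@6 write@7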